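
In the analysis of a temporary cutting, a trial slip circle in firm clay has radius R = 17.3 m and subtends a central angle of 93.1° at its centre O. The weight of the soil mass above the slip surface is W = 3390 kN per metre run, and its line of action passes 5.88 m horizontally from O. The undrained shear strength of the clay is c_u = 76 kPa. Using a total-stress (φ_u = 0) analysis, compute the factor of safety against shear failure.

Taking moments about the centre O, the resisting moment is provided by the undrained shear strength acting along the arc:
Arc length L_a = R·θ = 17.3·(93.1°·π/180) = 17.3·1.6249 = 28.11 m
M_R = c_u·L_a·R = 76·28.11·17.3 = 36960.1 kN·m/m
M_D = W·d = 3390·5.88 = 19933.2 kN·m/m
FS = M_R / M_D = 36960.1 / 19933.2 = 1.854

FS = 1.85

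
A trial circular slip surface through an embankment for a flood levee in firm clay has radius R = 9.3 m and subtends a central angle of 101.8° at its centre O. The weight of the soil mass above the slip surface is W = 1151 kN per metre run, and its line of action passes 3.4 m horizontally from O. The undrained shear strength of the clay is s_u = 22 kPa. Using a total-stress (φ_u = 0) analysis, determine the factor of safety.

FS = 0.86

Taking moments about the centre O, the resisting moment is provided by the undrained shear strength acting along the arc:
Arc length L_a = R·θ = 9.3·(101.8°·π/180) = 9.3·1.7767 = 16.52 m
M_R = s_u·L_a·R = 22·16.52·9.3 = 3380.8 kN·m/m
M_D = W·d = 1151·3.4 = 3913.4 kN·m/m
FS = M_R / M_D = 3380.8 / 3913.4 = 0.864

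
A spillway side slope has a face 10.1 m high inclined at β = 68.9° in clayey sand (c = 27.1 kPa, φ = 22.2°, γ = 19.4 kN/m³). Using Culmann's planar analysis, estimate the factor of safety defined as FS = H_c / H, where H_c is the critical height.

H_c = (4c/γ) · sinβ cosφ / [1 − cos(β − φ)]
    = (4·27.1/19.4) · sin68.9°·cos22.2° / [1 − cos46.7°]
    = 5.588 · 0.8638 / 0.3142 = 15.36 m
FS = H_c / H = 15.36 / 10.1 = 1.521

FS = 1.52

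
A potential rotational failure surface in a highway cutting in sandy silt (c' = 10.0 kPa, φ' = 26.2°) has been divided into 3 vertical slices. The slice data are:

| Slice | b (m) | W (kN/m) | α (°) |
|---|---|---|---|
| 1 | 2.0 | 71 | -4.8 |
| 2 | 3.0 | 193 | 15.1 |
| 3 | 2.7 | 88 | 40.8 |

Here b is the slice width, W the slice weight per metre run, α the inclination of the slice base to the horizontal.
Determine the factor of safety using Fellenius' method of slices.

Ordinary method of slices: FS = Σ[c'·Δl_i + (W_i cosα_i)·tanφ'] / Σ W_i sinα_i, with Δl_i = b_i / cosα_i.
Slice 1: Δl = 2.0/cos(-4.8°) = 2.007 m; N'_1 = 71·cos(-4.8°) = 70.8; c'Δl = 20.07; W sinα = -5.9
Slice 2: Δl = 3.0/cos15.1° = 3.107 m; N'_2 = 193·cos15.1° = 186.3; c'Δl = 31.07; W sinα = 50.3
Slice 3: Δl = 2.7/cos40.8° = 3.567 m; N'_3 = 88·cos40.8° = 66.6; c'Δl = 35.67; W sinα = 57.5
Σc'Δl = 86.8 kN/m; ΣN' = 323.7 kN/m; ΣW sinα = 101.8 kN/m
Resisting = 86.8 + 323.7·tan26.2° = 86.8 + 159.3 = 246.1 kN/m
FS = 246.1 / 101.8 = 2.417

FS = 2.42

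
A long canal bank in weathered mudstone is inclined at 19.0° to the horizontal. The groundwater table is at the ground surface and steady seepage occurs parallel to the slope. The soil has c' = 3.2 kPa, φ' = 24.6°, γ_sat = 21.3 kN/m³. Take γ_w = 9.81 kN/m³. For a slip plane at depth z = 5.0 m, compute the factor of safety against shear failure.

FS = 0.81

With seepage parallel to the slope and the water table at the surface, the effective normal stress on the slip plane uses the buoyant unit weight γ' = γ_sat − γ_w while the driving shear stress uses γ_sat:
FS = [c' + γ' z cos²β tanφ'] / [γ_sat z sinβ cosβ]
γ' = 21.3 − 9.81 = 11.49 kN/m³
Numerator = 3.2 + 11.49·5.0·cos²19.0°·tan24.6° = 3.2 + 11.49·5.0·0.8940·0.4578 = 26.715 kPa
Denominator = 21.3·5.0·sin19.0°·cos19.0° = 21.3·5.0·0.3256·0.9455 = 32.784 kPa
FS = 26.715 / 32.784 = 0.815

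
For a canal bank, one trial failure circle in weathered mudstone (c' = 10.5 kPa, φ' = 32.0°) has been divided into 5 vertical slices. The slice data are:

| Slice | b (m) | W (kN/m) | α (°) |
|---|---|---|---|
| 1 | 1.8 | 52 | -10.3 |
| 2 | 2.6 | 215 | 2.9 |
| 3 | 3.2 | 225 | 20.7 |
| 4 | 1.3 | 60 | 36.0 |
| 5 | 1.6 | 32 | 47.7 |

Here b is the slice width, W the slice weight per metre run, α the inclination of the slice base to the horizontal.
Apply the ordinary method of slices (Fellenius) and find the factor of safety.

Ordinary method of slices: FS = Σ[c'·Δl_i + (W_i cosα_i)·tanφ'] / Σ W_i sinα_i, with Δl_i = b_i / cosα_i.
Slice 1: Δl = 1.8/cos(-10.3°) = 1.829 m; N'_1 = 52·cos(-10.3°) = 51.2; c'Δl = 19.21; W sinα = -9.3
Slice 2: Δl = 2.6/cos2.9° = 2.603 m; N'_2 = 215·cos2.9° = 214.7; c'Δl = 27.34; W sinα = 10.9
Slice 3: Δl = 3.2/cos20.7° = 3.421 m; N'_3 = 225·cos20.7° = 210.5; c'Δl = 35.92; W sinα = 79.5
Slice 4: Δl = 1.3/cos36.0° = 1.607 m; N'_4 = 60·cos36.0° = 48.5; c'Δl = 16.87; W sinα = 35.3
Slice 5: Δl = 1.6/cos47.7° = 2.377 m; N'_5 = 32·cos47.7° = 21.5; c'Δl = 24.96; W sinα = 23.7
Σc'Δl = 124.3 kN/m; ΣN' = 546.4 kN/m; ΣW sinα = 140.0 kN/m
Resisting = 124.3 + 546.4·tan32.0° = 124.3 + 341.5 = 465.8 kN/m
FS = 465.8 / 140.0 = 3.326

FS = 3.33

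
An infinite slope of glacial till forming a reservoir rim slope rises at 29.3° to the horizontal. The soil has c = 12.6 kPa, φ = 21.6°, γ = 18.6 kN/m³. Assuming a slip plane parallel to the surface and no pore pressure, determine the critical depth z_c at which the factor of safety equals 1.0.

Setting FS = 1.00 in FS = [c + γz cos²β tanφ] / [γz sinβ cosβ] and solving for z:
z = c / [γ cosβ (FS·sinβ − cosβ·tanφ)]
  = 12.6 / [18.6·cos29.3°·(1.00·sin29.3° − cos29.3°·tan21.6°)]
  = 12.6 / [18.6·0.8721·(1.00·0.4894 − 0.8721·0.3959)]
  = 12.6 / 2.3375 = 5.390 m

z_c = 5.39 m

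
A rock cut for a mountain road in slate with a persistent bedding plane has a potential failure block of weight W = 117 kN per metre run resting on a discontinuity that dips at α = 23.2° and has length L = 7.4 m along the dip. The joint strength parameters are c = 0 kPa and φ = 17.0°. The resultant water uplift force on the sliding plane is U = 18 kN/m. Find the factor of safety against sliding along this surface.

FS = 0.59

Resolving the block weight along and normal to the plane and applying the Mohr–Coulomb strength on the joint:
N' = W cosα − U = 117·cos23.2° − 18 = 89.5 kN/m
Driving force T = W sinα = 117·sin23.2° = 46.1 kN/m
Resisting force R = c·L + N'·tanφ = 0·7.4 + 89.5·tan17.0° = 0.0 + 27.4 = 27.4 kN/m
FS = R / T = 27.4 / 46.1 = 0.594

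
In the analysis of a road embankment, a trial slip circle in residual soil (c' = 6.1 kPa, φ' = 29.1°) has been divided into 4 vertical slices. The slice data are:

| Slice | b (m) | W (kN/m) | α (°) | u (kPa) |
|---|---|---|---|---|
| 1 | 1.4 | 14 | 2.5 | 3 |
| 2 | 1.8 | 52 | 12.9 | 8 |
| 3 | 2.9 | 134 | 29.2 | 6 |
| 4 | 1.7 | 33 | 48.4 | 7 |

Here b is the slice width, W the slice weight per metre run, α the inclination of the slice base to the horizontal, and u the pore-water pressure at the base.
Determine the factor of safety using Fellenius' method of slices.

Ordinary method of slices: FS = Σ[c'·Δl_i + (W_i cosα_i − u_i·Δl_i)·tanφ'] / Σ W_i sinα_i, with Δl_i = b_i / cosα_i.
Slice 1: Δl = 1.4/cos2.5° = 1.401 m; N'_1 = 14·cos2.5° − 3·1.401 = 9.8; c'Δl = 8.55; W sinα = 0.6
Slice 2: Δl = 1.8/cos12.9° = 1.847 m; N'_2 = 52·cos12.9° − 8·1.847 = 35.9; c'Δl = 11.26; W sinα = 11.6
Slice 3: Δl = 2.9/cos29.2° = 3.322 m; N'_3 = 134·cos29.2° − 6·3.322 = 97.0; c'Δl = 20.27; W sinα = 65.4
Slice 4: Δl = 1.7/cos48.4° = 2.561 m; N'_4 = 33·cos48.4° − 7·2.561 = 4.0; c'Δl = 15.62; W sinα = 24.7
Σc'Δl = 55.7 kN/m; ΣN' = 146.7 kN/m; ΣW sinα = 102.3 kN/m
Resisting = 55.7 + 146.7·tan29.1° = 55.7 + 81.7 = 137.4 kN/m
FS = 137.4 / 102.3 = 1.343

FS = 1.34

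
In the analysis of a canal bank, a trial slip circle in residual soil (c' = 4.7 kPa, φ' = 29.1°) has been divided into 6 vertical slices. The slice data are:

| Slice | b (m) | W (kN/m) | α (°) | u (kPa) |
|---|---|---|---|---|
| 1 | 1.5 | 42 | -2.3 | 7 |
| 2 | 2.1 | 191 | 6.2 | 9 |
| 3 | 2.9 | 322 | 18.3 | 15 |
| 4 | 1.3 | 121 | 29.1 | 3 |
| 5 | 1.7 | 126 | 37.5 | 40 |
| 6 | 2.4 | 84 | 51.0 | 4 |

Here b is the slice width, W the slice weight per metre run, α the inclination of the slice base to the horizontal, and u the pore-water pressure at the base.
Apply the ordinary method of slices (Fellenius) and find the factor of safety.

FS = 1.27

Ordinary method of slices: FS = Σ[c'·Δl_i + (W_i cosα_i − u_i·Δl_i)·tanφ'] / Σ W_i sinα_i, with Δl_i = b_i / cosα_i.
Slice 1: Δl = 1.5/cos(-2.3°) = 1.501 m; N'_1 = 42·cos(-2.3°) − 7·1.501 = 31.5; c'Δl = 7.06; W sinα = -1.7
Slice 2: Δl = 2.1/cos6.2° = 2.112 m; N'_2 = 191·cos6.2° − 9·2.112 = 170.9; c'Δl = 9.93; W sinα = 20.6
Slice 3: Δl = 2.9/cos18.3° = 3.054 m; N'_3 = 322·cos18.3° − 15·3.054 = 259.9; c'Δl = 14.36; W sinα = 101.1
Slice 4: Δl = 1.3/cos29.1° = 1.488 m; N'_4 = 121·cos29.1° − 3·1.488 = 101.3; c'Δl = 6.99; W sinα = 58.8
Slice 5: Δl = 1.7/cos37.5° = 2.143 m; N'_5 = 126·cos37.5° − 40·2.143 = 14.3; c'Δl = 10.07; W sinα = 76.7
Slice 6: Δl = 2.4/cos51.0° = 3.814 m; N'_6 = 84·cos51.0° − 4·3.814 = 37.6; c'Δl = 17.92; W sinα = 65.3
Σc'Δl = 66.3 kN/m; ΣN' = 615.3 kN/m; ΣW sinα = 320.9 kN/m
Resisting = 66.3 + 615.3·tan29.1° = 66.3 + 342.5 = 408.8 kN/m
FS = 408.8 / 320.9 = 1.274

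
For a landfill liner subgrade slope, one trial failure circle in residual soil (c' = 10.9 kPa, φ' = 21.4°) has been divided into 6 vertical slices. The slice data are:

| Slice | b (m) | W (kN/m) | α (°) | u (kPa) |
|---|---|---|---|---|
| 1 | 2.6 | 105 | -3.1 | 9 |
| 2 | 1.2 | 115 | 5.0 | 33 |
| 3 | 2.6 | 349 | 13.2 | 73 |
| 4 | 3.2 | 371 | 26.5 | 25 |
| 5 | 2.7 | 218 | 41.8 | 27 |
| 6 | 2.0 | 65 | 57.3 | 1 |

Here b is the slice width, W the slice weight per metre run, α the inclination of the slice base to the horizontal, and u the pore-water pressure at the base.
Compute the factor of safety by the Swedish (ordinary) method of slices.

FS = 0.98

Ordinary method of slices: FS = Σ[c'·Δl_i + (W_i cosα_i − u_i·Δl_i)·tanφ'] / Σ W_i sinα_i, with Δl_i = b_i / cosα_i.
Slice 1: Δl = 2.6/cos(-3.1°) = 2.604 m; N'_1 = 105·cos(-3.1°) − 9·2.604 = 81.4; c'Δl = 28.38; W sinα = -5.7
Slice 2: Δl = 1.2/cos5.0° = 1.205 m; N'_2 = 115·cos5.0° − 33·1.205 = 74.8; c'Δl = 13.13; W sinα = 10.0
Slice 3: Δl = 2.6/cos13.2° = 2.671 m; N'_3 = 349·cos13.2° − 73·2.671 = 144.8; c'Δl = 29.11; W sinα = 79.7
Slice 4: Δl = 3.2/cos26.5° = 3.576 m; N'_4 = 371·cos26.5° − 25·3.576 = 242.6; c'Δl = 38.97; W sinα = 165.5
Slice 5: Δl = 2.7/cos41.8° = 3.622 m; N'_5 = 218·cos41.8° − 27·3.622 = 64.7; c'Δl = 39.48; W sinα = 145.3
Slice 6: Δl = 2.0/cos57.3° = 3.702 m; N'_6 = 65·cos57.3° − 1·3.702 = 31.4; c'Δl = 40.35; W sinα = 54.7
Σc'Δl = 189.4 kN/m; ΣN' = 639.8 kN/m; ΣW sinα = 449.6 kN/m
Resisting = 189.4 + 639.8·tan21.4° = 189.4 + 250.7 = 440.2 kN/m
FS = 440.2 / 449.6 = 0.979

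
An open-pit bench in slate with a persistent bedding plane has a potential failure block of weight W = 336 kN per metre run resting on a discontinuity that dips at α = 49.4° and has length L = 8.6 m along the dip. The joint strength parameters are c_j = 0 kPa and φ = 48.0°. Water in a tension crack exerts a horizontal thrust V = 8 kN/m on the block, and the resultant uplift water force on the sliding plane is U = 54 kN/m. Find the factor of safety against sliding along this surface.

FS = 0.68

Resolving the block weight along and normal to the plane and applying the Mohr–Coulomb strength on the joint:
N' = W cosα − U − V sinα = 336·cos49.4° − 54 − 8·sin49.4° = 158.6 kN/m
Driving force T = W sinα + V cosα = 336·sin49.4° + 8·cos49.4° = 260.3 kN/m
Resisting force R = c_j·L + N'·tanφ = 0·8.6 + 158.6·tan48.0° = 0.0 + 176.1 = 176.1 kN/m
FS = R / T = 176.1 / 260.3 = 0.677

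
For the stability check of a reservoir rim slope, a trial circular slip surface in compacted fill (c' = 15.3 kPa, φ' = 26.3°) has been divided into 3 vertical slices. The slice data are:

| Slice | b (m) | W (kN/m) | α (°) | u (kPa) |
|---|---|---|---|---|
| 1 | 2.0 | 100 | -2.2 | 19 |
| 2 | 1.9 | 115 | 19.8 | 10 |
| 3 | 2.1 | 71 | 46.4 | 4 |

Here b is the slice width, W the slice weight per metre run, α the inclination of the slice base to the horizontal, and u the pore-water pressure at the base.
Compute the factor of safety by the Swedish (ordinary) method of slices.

Ordinary method of slices: FS = Σ[c'·Δl_i + (W_i cosα_i − u_i·Δl_i)·tanφ'] / Σ W_i sinα_i, with Δl_i = b_i / cosα_i.
Slice 1: Δl = 2.0/cos(-2.2°) = 2.001 m; N'_1 = 100·cos(-2.2°) − 19·2.001 = 61.9; c'Δl = 30.62; W sinα = -3.8
Slice 2: Δl = 1.9/cos19.8° = 2.019 m; N'_2 = 115·cos19.8° − 10·2.019 = 88.0; c'Δl = 30.90; W sinα = 39.0
Slice 3: Δl = 2.1/cos46.4° = 3.045 m; N'_3 = 71·cos46.4° − 4·3.045 = 36.8; c'Δl = 46.59; W sinα = 51.4
Σc'Δl = 108.1 kN/m; ΣN' = 186.7 kN/m; ΣW sinα = 86.5 kN/m
Resisting = 108.1 + 186.7·tan26.3° = 108.1 + 92.3 = 200.4 kN/m
FS = 200.4 / 86.5 = 2.316

FS = 2.32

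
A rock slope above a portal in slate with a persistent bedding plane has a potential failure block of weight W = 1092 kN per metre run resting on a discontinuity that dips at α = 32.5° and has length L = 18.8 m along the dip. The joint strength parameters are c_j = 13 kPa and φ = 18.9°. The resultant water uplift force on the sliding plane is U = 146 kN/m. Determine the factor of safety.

FS = 0.87

Resolving the block weight along and normal to the plane and applying the Mohr–Coulomb strength on the joint:
N' = W cosα − U = 1092·cos32.5° − 146 = 775.0 kN/m
Driving force T = W sinα = 1092·sin32.5° = 586.7 kN/m
Resisting force R = c_j·L + N'·tanφ = 13·18.8 + 775.0·tan18.9° = 244.4 + 265.3 = 509.7 kN/m
FS = R / T = 509.7 / 586.7 = 0.869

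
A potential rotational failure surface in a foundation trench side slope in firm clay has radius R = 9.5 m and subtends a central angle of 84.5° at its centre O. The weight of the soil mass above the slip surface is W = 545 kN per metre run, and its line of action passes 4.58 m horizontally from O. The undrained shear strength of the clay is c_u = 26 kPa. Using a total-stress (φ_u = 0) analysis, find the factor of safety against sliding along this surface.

FS = 1.39

Taking moments about the centre O, the resisting moment is provided by the undrained shear strength acting along the arc:
Arc length L_a = R·θ = 9.5·(84.5°·π/180) = 9.5·1.4748 = 14.01 m
M_R = c_u·L_a·R = 26·14.01·9.5 = 3460.6 kN·m/m
M_D = W·d = 545·4.58 = 2496.1 kN·m/m
FS = M_R / M_D = 3460.6 / 2496.1 = 1.386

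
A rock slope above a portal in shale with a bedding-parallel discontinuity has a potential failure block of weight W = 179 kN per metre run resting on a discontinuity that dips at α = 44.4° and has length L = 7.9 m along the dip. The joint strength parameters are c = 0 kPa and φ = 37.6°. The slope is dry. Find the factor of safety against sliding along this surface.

FS = 0.79

Resolving the block weight along and normal to the plane and applying the Mohr–Coulomb strength on the joint:
N' = W cosα = 179·cos44.4° = 127.9 kN/m
Driving force T = W sinα = 179·sin44.4° = 125.2 kN/m
Resisting force R = c·L + N'·tanφ = 0·7.9 + 127.9·tan37.6° = 0.0 + 98.5 = 98.5 kN/m
FS = R / T = 98.5 / 125.2 = 0.786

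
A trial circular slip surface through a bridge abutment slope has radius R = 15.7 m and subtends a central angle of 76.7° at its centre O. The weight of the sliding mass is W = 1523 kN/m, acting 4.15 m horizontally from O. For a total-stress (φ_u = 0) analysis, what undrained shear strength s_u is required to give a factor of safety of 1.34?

s_u = 25.7 kPa

FS = s_u·L_a·R / (W·d), so s_u = FS·W·d / (L_a·R).
Arc length L_a = R·θ = 15.7·(76.7°·π/180) = 15.7·1.3387 = 21.02 m
s_u = 1.34·1523·4.15 / (21.02·15.7) = 8469.4 / 329.97 = 25.67 kPa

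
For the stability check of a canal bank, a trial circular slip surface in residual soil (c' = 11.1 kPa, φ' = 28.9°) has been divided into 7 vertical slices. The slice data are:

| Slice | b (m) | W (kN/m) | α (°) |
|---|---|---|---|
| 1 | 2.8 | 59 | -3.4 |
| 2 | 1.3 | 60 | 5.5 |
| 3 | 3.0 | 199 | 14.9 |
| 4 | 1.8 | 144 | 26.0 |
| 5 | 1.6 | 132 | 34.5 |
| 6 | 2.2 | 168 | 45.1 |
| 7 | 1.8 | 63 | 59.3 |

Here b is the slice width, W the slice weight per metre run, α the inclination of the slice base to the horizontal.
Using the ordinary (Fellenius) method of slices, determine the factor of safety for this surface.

FS = 1.60

Ordinary method of slices: FS = Σ[c'·Δl_i + (W_i cosα_i)·tanφ'] / Σ W_i sinα_i, with Δl_i = b_i / cosα_i.
Slice 1: Δl = 2.8/cos(-3.4°) = 2.805 m; N'_1 = 59·cos(-3.4°) = 58.9; c'Δl = 31.13; W sinα = -3.5
Slice 2: Δl = 1.3/cos5.5° = 1.306 m; N'_2 = 60·cos5.5° = 59.7; c'Δl = 14.50; W sinα = 5.8
Slice 3: Δl = 3.0/cos14.9° = 3.104 m; N'_3 = 199·cos14.9° = 192.3; c'Δl = 34.46; W sinα = 51.2
Slice 4: Δl = 1.8/cos26.0° = 2.003 m; N'_4 = 144·cos26.0° = 129.4; c'Δl = 22.23; W sinα = 63.1
Slice 5: Δl = 1.6/cos34.5° = 1.941 m; N'_5 = 132·cos34.5° = 108.8; c'Δl = 21.55; W sinα = 74.8
Slice 6: Δl = 2.2/cos45.1° = 3.117 m; N'_6 = 168·cos45.1° = 118.6; c'Δl = 34.60; W sinα = 119.0
Slice 7: Δl = 1.8/cos59.3° = 3.526 m; N'_7 = 63·cos59.3° = 32.2; c'Δl = 39.13; W sinα = 54.2
Σc'Δl = 197.6 kN/m; ΣN' = 699.9 kN/m; ΣW sinα = 364.5 kN/m
Resisting = 197.6 + 699.9·tan28.9° = 197.6 + 386.4 = 584.0 kN/m
FS = 584.0 / 364.5 = 1.602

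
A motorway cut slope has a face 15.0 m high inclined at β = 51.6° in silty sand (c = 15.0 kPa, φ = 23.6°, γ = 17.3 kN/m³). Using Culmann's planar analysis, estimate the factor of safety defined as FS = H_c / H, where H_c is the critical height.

FS = 1.42

H_c = (4c/γ) · sinβ cosφ / [1 − cos(β − φ)]
    = (4·15.0/17.3) · sin51.6°·cos23.6° / [1 − cos28.0°]
    = 3.468 · 0.7181 / 0.1171 = 21.28 m
FS = H_c / H = 21.28 / 15.0 = 1.419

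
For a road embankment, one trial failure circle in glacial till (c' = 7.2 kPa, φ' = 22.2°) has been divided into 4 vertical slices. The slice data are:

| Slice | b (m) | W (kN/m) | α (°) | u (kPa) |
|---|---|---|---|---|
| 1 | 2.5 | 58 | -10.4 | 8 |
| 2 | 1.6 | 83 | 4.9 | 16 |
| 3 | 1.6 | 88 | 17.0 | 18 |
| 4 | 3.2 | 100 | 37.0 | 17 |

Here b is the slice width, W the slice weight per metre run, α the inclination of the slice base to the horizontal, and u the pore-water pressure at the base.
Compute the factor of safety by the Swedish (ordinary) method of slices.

Ordinary method of slices: FS = Σ[c'·Δl_i + (W_i cosα_i − u_i·Δl_i)·tanφ'] / Σ W_i sinα_i, with Δl_i = b_i / cosα_i.
Slice 1: Δl = 2.5/cos(-10.4°) = 2.542 m; N'_1 = 58·cos(-10.4°) − 8·2.542 = 36.7; c'Δl = 18.30; W sinα = -10.5
Slice 2: Δl = 1.6/cos4.9° = 1.606 m; N'_2 = 83·cos4.9° − 16·1.606 = 57.0; c'Δl = 11.56; W sinα = 7.1
Slice 3: Δl = 1.6/cos17.0° = 1.673 m; N'_3 = 88·cos17.0° − 18·1.673 = 54.0; c'Δl = 12.05; W sinα = 25.7
Slice 4: Δl = 3.2/cos37.0° = 4.007 m; N'_4 = 100·cos37.0° − 17·4.007 = 11.7; c'Δl = 28.85; W sinα = 60.2
Σc'Δl = 70.8 kN/m; ΣN' = 159.5 kN/m; ΣW sinα = 82.5 kN/m
Resisting = 70.8 + 159.5·tan22.2° = 70.8 + 65.1 = 135.9 kN/m
FS = 135.9 / 82.5 = 1.646

FS = 1.65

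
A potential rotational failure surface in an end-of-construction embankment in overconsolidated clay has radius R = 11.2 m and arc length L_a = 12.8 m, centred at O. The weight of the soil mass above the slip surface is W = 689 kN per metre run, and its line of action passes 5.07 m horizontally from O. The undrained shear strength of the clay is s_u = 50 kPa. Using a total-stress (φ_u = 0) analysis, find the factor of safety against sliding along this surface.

FS = 2.05

Taking moments about the centre O, the resisting moment is provided by the undrained shear strength acting along the arc:
M_R = s_u·L_a·R = 50·12.80·11.2 = 7168.0 kN·m/m
M_D = W·d = 689·5.07 = 3493.2 kN·m/m
FS = M_R / M_D = 7168.0 / 3493.2 = 2.052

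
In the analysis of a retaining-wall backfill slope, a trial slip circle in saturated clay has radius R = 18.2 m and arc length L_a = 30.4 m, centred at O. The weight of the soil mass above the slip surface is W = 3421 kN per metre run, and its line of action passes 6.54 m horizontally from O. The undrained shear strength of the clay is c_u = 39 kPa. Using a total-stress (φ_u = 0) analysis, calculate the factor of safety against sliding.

Taking moments about the centre O, the resisting moment is provided by the undrained shear strength acting along the arc:
M_R = c_u·L_a·R = 39·30.40·18.2 = 21577.9 kN·m/m
M_D = W·d = 3421·6.54 = 22373.3 kN·m/m
FS = M_R / M_D = 21577.9 / 22373.3 = 0.964

FS = 0.96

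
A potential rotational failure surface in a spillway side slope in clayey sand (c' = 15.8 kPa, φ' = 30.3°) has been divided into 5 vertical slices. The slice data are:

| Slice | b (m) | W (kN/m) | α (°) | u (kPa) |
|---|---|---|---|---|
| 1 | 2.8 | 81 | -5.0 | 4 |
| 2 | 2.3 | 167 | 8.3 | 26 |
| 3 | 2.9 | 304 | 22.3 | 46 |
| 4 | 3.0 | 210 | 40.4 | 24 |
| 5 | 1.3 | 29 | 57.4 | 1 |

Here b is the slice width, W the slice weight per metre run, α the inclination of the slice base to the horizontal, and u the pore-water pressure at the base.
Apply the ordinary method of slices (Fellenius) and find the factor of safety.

Ordinary method of slices: FS = Σ[c'·Δl_i + (W_i cosα_i − u_i·Δl_i)·tanφ'] / Σ W_i sinα_i, with Δl_i = b_i / cosα_i.
Slice 1: Δl = 2.8/cos(-5.0°) = 2.811 m; N'_1 = 81·cos(-5.0°) − 4·2.811 = 69.4; c'Δl = 44.41; W sinα = -7.1
Slice 2: Δl = 2.3/cos8.3° = 2.324 m; N'_2 = 167·cos8.3° − 26·2.324 = 104.8; c'Δl = 36.72; W sinα = 24.1
Slice 3: Δl = 2.9/cos22.3° = 3.134 m; N'_3 = 304·cos22.3° − 46·3.134 = 137.1; c'Δl = 49.52; W sinα = 115.4
Slice 4: Δl = 3.0/cos40.4° = 3.939 m; N'_4 = 210·cos40.4° − 24·3.939 = 65.4; c'Δl = 62.24; W sinα = 136.1
Slice 5: Δl = 1.3/cos57.4° = 2.413 m; N'_5 = 29·cos57.4° − 1·2.413 = 13.2; c'Δl = 38.12; W sinα = 24.4
Σc'Δl = 231.0 kN/m; ΣN' = 389.9 kN/m; ΣW sinα = 292.9 kN/m
Resisting = 231.0 + 389.9·tan30.3° = 231.0 + 227.9 = 458.9 kN/m
FS = 458.9 / 292.9 = 1.566

FS = 1.57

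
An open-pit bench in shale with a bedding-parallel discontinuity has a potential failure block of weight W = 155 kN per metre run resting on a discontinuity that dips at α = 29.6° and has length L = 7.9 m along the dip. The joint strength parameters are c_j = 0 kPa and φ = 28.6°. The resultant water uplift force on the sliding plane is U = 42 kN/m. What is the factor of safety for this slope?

FS = 0.66

Resolving the block weight along and normal to the plane and applying the Mohr–Coulomb strength on the joint:
N' = W cosα − U = 155·cos29.6° − 42 = 92.8 kN/m
Driving force T = W sinα = 155·sin29.6° = 76.6 kN/m
Resisting force R = c_j·L + N'·tanφ = 0·7.9 + 92.8·tan28.6° = 0.0 + 50.6 = 50.6 kN/m
FS = R / T = 50.6 / 76.6 = 0.661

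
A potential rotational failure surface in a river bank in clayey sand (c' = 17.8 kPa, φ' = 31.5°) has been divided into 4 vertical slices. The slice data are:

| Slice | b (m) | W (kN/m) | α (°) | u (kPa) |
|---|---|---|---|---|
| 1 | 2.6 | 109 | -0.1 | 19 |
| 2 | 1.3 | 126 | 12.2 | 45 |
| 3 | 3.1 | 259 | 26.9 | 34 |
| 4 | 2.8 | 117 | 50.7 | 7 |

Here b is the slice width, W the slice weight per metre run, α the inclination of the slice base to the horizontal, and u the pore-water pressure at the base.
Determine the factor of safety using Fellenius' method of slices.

FS = 1.63

Ordinary method of slices: FS = Σ[c'·Δl_i + (W_i cosα_i − u_i·Δl_i)·tanφ'] / Σ W_i sinα_i, with Δl_i = b_i / cosα_i.
Slice 1: Δl = 2.6/cos(-0.1°) = 2.600 m; N'_1 = 109·cos(-0.1°) − 19·2.600 = 59.6; c'Δl = 46.28; W sinα = -0.2
Slice 2: Δl = 1.3/cos12.2° = 1.330 m; N'_2 = 126·cos12.2° − 45·1.330 = 63.3; c'Δl = 23.67; W sinα = 26.6
Slice 3: Δl = 3.1/cos26.9° = 3.476 m; N'_3 = 259·cos26.9° − 34·3.476 = 112.8; c'Δl = 61.88; W sinα = 117.2
Slice 4: Δl = 2.8/cos50.7° = 4.421 m; N'_4 = 117·cos50.7° − 7·4.421 = 43.2; c'Δl = 78.69; W sinα = 90.5
Σc'Δl = 210.5 kN/m; ΣN' = 278.9 kN/m; ΣW sinα = 234.2 kN/m
Resisting = 210.5 + 278.9·tan31.5° = 210.5 + 170.9 = 381.4 kN/m
FS = 381.4 / 234.2 = 1.629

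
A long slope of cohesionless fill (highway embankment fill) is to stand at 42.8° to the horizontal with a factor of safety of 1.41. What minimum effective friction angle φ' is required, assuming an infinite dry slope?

FS = tanφ'/tanβ ⇒ tanφ' = FS · tanβ = 1.41 · tan42.8° = 1.3057
φ' = arctan(1.3057) = 52.55°

φ' = 52.6°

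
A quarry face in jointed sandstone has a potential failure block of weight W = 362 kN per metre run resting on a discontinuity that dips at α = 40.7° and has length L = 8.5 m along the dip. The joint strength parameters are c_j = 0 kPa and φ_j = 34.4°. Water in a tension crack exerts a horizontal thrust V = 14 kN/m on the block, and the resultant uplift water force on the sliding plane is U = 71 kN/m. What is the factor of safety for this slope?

Resolving the block weight along and normal to the plane and applying the Mohr–Coulomb strength on the joint:
N' = W cosα − U − V sinα = 362·cos40.7° − 71 − 14·sin40.7° = 194.3 kN/m
Driving force T = W sinα + V cosα = 362·sin40.7° + 14·cos40.7° = 246.7 kN/m
Resisting force R = c_j·L + N'·tanφ_j = 0·8.5 + 194.3·tan34.4° = 0.0 + 133.1 = 133.1 kN/m
FS = R / T = 133.1 / 246.7 = 0.539

FS = 0.54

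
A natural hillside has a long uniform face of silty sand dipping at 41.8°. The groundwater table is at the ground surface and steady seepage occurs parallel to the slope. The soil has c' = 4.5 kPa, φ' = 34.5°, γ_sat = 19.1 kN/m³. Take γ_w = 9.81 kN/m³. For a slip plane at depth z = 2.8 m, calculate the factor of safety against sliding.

With seepage parallel to the slope and the water table at the surface, the effective normal stress on the slip plane uses the buoyant unit weight γ' = γ_sat − γ_w while the driving shear stress uses γ_sat:
FS = [c' + γ' z cos²β tanφ'] / [γ_sat z sinβ cosβ]
γ' = 19.1 − 9.81 = 9.29 kN/m³
Numerator = 4.5 + 9.29·2.8·cos²41.8°·tan34.5° = 4.5 + 9.29·2.8·0.5557·0.6873 = 14.435 kPa
Denominator = 19.1·2.8·sin41.8°·cos41.8° = 19.1·2.8·0.6665·0.7455 = 26.573 kPa
FS = 14.435 / 26.573 = 0.543

FS = 0.54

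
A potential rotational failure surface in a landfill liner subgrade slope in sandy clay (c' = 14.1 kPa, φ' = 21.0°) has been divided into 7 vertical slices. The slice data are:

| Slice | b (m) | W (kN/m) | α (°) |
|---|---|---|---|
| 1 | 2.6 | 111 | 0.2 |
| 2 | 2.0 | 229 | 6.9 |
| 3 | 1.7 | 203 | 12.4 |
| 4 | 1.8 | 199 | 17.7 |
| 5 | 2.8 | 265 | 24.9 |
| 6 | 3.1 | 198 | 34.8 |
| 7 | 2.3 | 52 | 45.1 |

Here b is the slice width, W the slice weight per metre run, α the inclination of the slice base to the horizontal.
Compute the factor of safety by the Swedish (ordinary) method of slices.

FS = 1.80

Ordinary method of slices: FS = Σ[c'·Δl_i + (W_i cosα_i)·tanφ'] / Σ W_i sinα_i, with Δl_i = b_i / cosα_i.
Slice 1: Δl = 2.6/cos0.2° = 2.600 m; N'_1 = 111·cos0.2° = 111.0; c'Δl = 36.66; W sinα = 0.4
Slice 2: Δl = 2.0/cos6.9° = 2.015 m; N'_2 = 229·cos6.9° = 227.3; c'Δl = 28.41; W sinα = 27.5
Slice 3: Δl = 1.7/cos12.4° = 1.741 m; N'_3 = 203·cos12.4° = 198.3; c'Δl = 24.54; W sinα = 43.6
Slice 4: Δl = 1.8/cos17.7° = 1.889 m; N'_4 = 199·cos17.7° = 189.6; c'Δl = 26.64; W sinα = 60.5
Slice 5: Δl = 2.8/cos24.9° = 3.087 m; N'_5 = 265·cos24.9° = 240.4; c'Δl = 43.53; W sinα = 111.6
Slice 6: Δl = 3.1/cos34.8° = 3.775 m; N'_6 = 198·cos34.8° = 162.6; c'Δl = 53.23; W sinα = 113.0
Slice 7: Δl = 2.3/cos45.1° = 3.258 m; N'_7 = 52·cos45.1° = 36.7; c'Δl = 45.94; W sinα = 36.8
Σc'Δl = 258.9 kN/m; ΣN' = 1165.8 kN/m; ΣW sinα = 393.4 kN/m
Resisting = 258.9 + 1165.8·tan21.0° = 258.9 + 447.5 = 706.5 kN/m
FS = 706.5 / 393.4 = 1.796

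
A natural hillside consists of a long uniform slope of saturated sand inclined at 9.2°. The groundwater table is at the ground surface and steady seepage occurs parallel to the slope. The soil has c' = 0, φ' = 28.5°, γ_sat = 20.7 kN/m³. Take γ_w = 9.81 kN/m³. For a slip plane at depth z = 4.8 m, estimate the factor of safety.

With seepage parallel to the slope and the water table at the surface, the effective normal stress on the slip plane uses the buoyant unit weight γ' = γ_sat − γ_w while the driving shear stress uses γ_sat:
FS = [c' + γ' z cos²β tanφ'] / [γ_sat z sinβ cosβ]
(For c' = 0 this reduces to FS = (γ'/γ_sat)·tanφ'/tanβ.)
γ' = 20.7 − 9.81 = 10.89 kN/m³
Numerator = 0.0 + 10.89·4.8·cos²9.2°·tan28.5° = 0.0 + 10.89·4.8·0.9744·0.5430 = 27.656 kPa
Denominator = 20.7·4.8·sin9.2°·cos9.2° = 20.7·4.8·0.1599·0.9871 = 15.681 kPa
FS = 27.656 / 15.681 = 1.764

FS = 1.76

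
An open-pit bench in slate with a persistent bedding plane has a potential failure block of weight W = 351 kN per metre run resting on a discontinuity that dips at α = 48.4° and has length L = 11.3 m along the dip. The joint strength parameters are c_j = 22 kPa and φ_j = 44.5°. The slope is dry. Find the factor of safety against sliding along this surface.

FS = 1.82

Resolving the block weight along and normal to the plane and applying the Mohr–Coulomb strength on the joint:
N' = W cosα = 351·cos48.4° = 233.0 kN/m
Driving force T = W sinα = 351·sin48.4° = 262.5 kN/m
Resisting force R = c_j·L + N'·tanφ_j = 22·11.3 + 233.0·tan44.5° = 248.6 + 229.0 = 477.6 kN/m
FS = R / T = 477.6 / 262.5 = 1.820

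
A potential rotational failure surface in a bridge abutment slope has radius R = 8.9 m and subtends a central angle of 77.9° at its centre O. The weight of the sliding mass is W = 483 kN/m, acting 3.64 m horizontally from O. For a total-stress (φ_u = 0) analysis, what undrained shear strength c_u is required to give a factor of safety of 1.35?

FS = c_u·L_a·R / (W·d), so c_u = FS·W·d / (L_a·R).
Arc length L_a = R·θ = 8.9·(77.9°·π/180) = 8.9·1.3596 = 12.10 m
c_u = 1.35·483·3.64 / (12.10·8.9) = 2373.5 / 107.69 = 22.04 kPa

c_u = 22.0 kPa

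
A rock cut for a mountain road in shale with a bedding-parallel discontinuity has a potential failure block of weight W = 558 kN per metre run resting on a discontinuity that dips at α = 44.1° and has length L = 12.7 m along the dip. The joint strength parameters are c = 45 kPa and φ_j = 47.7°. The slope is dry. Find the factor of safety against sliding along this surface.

Resolving the block weight along and normal to the plane and applying the Mohr–Coulomb strength on the joint:
N' = W cosα = 558·cos44.1° = 400.7 kN/m
Driving force T = W sinα = 558·sin44.1° = 388.3 kN/m
Resisting force R = c·L + N'·tanφ_j = 45·12.7 + 400.7·tan47.7° = 571.5 + 440.4 = 1011.9 kN/m
FS = R / T = 1011.9 / 388.3 = 2.606

FS = 2.61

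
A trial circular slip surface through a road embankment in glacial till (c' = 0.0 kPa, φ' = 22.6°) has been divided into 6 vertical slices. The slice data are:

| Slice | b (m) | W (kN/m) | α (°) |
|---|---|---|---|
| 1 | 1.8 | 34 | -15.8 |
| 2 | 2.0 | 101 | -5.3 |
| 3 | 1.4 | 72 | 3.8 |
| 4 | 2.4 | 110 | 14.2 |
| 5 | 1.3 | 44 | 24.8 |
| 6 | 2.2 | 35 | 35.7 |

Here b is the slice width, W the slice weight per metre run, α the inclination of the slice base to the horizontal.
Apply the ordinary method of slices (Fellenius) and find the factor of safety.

Ordinary method of slices: FS = Σ[c'·Δl_i + (W_i cosα_i)·tanφ'] / Σ W_i sinα_i, with Δl_i = b_i / cosα_i.
Slice 1: Δl = 1.8/cos(-15.8°) = 1.871 m; N'_1 = 34·cos(-15.8°) = 32.7; c'Δl = 0.00; W sinα = -9.3
Slice 2: Δl = 2.0/cos(-5.3°) = 2.009 m; N'_2 = 101·cos(-5.3°) = 100.6; c'Δl = 0.00; W sinα = -9.3
Slice 3: Δl = 1.4/cos3.8° = 1.403 m; N'_3 = 72·cos3.8° = 71.8; c'Δl = 0.00; W sinα = 4.8
Slice 4: Δl = 2.4/cos14.2° = 2.476 m; N'_4 = 110·cos14.2° = 106.6; c'Δl = 0.00; W sinα = 27.0
Slice 5: Δl = 1.3/cos24.8° = 1.432 m; N'_5 = 44·cos24.8° = 39.9; c'Δl = 0.00; W sinα = 18.5
Slice 6: Δl = 2.2/cos35.7° = 2.709 m; N'_6 = 35·cos35.7° = 28.4; c'Δl = 0.00; W sinα = 20.4
Σc'Δl = 0.0 kN/m; ΣN' = 380.1 kN/m; ΣW sinα = 52.0 kN/m
Resisting = 0.0 + 380.1·tan22.6° = 0.0 + 158.2 = 158.2 kN/m
FS = 158.2 / 52.0 = 3.040

FS = 3.04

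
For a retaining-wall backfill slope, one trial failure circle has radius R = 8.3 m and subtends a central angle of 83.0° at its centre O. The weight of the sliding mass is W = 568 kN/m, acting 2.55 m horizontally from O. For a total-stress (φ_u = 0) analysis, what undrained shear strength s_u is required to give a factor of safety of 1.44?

s_u = 20.9 kPa

FS = s_u·L_a·R / (W·d), so s_u = FS·W·d / (L_a·R).
Arc length L_a = R·θ = 8.3·(83.0°·π/180) = 8.3·1.4486 = 12.02 m
s_u = 1.44·568·2.55 / (12.02·8.3) = 2085.7 / 99.80 = 20.90 kPa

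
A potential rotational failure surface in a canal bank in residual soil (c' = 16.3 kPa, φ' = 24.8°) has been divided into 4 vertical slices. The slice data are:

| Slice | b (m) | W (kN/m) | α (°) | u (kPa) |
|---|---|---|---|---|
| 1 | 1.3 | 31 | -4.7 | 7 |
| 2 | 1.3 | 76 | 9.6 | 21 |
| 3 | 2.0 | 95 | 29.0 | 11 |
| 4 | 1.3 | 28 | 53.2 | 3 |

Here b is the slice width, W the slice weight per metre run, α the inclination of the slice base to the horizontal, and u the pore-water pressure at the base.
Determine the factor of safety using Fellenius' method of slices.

FS = 2.27

Ordinary method of slices: FS = Σ[c'·Δl_i + (W_i cosα_i − u_i·Δl_i)·tanφ'] / Σ W_i sinα_i, with Δl_i = b_i / cosα_i.
Slice 1: Δl = 1.3/cos(-4.7°) = 1.304 m; N'_1 = 31·cos(-4.7°) − 7·1.304 = 21.8; c'Δl = 21.26; W sinα = -2.5
Slice 2: Δl = 1.3/cos9.6° = 1.318 m; N'_2 = 76·cos9.6° − 21·1.318 = 47.2; c'Δl = 21.49; W sinα = 12.7
Slice 3: Δl = 2.0/cos29.0° = 2.287 m; N'_3 = 95·cos29.0° − 11·2.287 = 57.9; c'Δl = 37.27; W sinα = 46.1
Slice 4: Δl = 1.3/cos53.2° = 2.170 m; N'_4 = 28·cos53.2° − 3·2.170 = 10.3; c'Δl = 35.37; W sinα = 22.4
Σc'Δl = 115.4 kN/m; ΣN' = 137.2 kN/m; ΣW sinα = 78.6 kN/m
Resisting = 115.4 + 137.2·tan24.8° = 115.4 + 63.4 = 178.8 kN/m
FS = 178.8 / 78.6 = 2.274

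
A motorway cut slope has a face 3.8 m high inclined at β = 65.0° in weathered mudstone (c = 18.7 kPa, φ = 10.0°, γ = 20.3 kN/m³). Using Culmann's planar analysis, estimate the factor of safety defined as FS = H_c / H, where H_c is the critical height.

H_c = (4c/γ) · sinβ cosφ / [1 − cos(β − φ)]
    = (4·18.7/20.3) · sin65.0°·cos10.0° / [1 − cos55.0°]
    = 3.685 · 0.8925 / 0.4264 = 7.71 m
FS = H_c / H = 7.71 / 3.8 = 2.030

FS = 2.03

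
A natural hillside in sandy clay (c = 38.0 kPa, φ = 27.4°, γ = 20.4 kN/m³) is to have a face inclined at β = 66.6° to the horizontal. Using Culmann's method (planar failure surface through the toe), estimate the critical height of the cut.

H_c = 26.98 m

Culmann's analysis gives the critical failure plane at α_cr = (β + φ)/2 = (66.6 + 27.4)/2 = 47.0°, and the critical height
H_c = (4c/γ) · sinβ cosφ / [1 − cos(β − φ)]
    = (4·38.0/20.4) · sin66.6°·cos27.4° / [1 − cos(39.2°)]
    = 7.451 · 0.9178·0.8878 / [1 − 0.7749]
    = 7.451 · 0.8148 / 0.2251
    = 26.98 m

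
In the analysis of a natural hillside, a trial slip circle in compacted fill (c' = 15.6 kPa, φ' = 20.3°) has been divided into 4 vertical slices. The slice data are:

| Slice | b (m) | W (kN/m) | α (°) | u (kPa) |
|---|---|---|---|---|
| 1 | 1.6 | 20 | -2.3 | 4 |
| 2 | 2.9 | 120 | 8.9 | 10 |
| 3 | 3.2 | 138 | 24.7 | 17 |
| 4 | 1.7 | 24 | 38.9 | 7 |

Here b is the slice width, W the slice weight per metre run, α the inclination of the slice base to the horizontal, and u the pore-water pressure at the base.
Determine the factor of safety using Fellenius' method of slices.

FS = 2.47

Ordinary method of slices: FS = Σ[c'·Δl_i + (W_i cosα_i − u_i·Δl_i)·tanφ'] / Σ W_i sinα_i, with Δl_i = b_i / cosα_i.
Slice 1: Δl = 1.6/cos(-2.3°) = 1.601 m; N'_1 = 20·cos(-2.3°) − 4·1.601 = 13.6; c'Δl = 24.98; W sinα = -0.8
Slice 2: Δl = 2.9/cos8.9° = 2.935 m; N'_2 = 120·cos8.9° − 10·2.935 = 89.2; c'Δl = 45.79; W sinα = 18.6
Slice 3: Δl = 3.2/cos24.7° = 3.522 m; N'_3 = 138·cos24.7° − 17·3.522 = 65.5; c'Δl = 54.95; W sinα = 57.7
Slice 4: Δl = 1.7/cos38.9° = 2.184 m; N'_4 = 24·cos38.9° − 7·2.184 = 3.4; c'Δl = 34.08; W sinα = 15.1
Σc'Δl = 159.8 kN/m; ΣN' = 171.7 kN/m; ΣW sinα = 90.5 kN/m
Resisting = 159.8 + 171.7·tan20.3° = 159.8 + 63.5 = 223.3 kN/m
FS = 223.3 / 90.5 = 2.467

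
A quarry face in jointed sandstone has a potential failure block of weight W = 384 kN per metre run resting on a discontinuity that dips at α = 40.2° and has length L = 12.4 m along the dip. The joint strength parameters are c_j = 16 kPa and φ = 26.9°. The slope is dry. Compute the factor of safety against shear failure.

Resolving the block weight along and normal to the plane and applying the Mohr–Coulomb strength on the joint:
N' = W cosα = 384·cos40.2° = 293.3 kN/m
Driving force T = W sinα = 384·sin40.2° = 247.9 kN/m
Resisting force R = c_j·L + N'·tanφ = 16·12.4 + 293.3·tan26.9° = 198.4 + 148.8 = 347.2 kN/m
FS = R / T = 347.2 / 247.9 = 1.401

FS = 1.40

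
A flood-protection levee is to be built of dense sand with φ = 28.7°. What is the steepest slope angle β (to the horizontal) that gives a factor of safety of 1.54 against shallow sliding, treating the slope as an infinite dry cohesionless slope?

For an infinite dry cohesionless slope FS = tanφ/tanβ, so tanβ = tanφ / FS.
tanβ = tan28.7° / 1.54 = 0.5475 / 1.54 = 0.3555
β = arctan(0.3555) = 19.57°

β = 19.6°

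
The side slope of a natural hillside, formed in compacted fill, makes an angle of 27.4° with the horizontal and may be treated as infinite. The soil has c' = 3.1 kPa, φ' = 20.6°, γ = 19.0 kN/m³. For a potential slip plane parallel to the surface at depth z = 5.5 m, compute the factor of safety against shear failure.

FS = 0.80

For an infinite slope with a slip plane parallel to the surface (no pore pressure): FS = [c' + γz cos²β tanφ'] / [γz sinβ cosβ].
γz = 19.0·5.5 = 104.50 kN/m²
Numerator = 3.1 + 104.50·cos²27.4°·tan20.6° = 3.1 + 104.50·0.7882·0.3759 = 34.060 kPa
Denominator = 104.50·sin27.4°·cos27.4° = 104.50·0.4602·0.8878 = 42.696 kPa
FS = 34.060 / 42.696 = 0.798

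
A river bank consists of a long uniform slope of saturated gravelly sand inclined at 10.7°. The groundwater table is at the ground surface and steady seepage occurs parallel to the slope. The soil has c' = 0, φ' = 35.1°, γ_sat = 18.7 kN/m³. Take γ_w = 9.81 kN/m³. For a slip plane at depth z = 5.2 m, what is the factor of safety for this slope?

FS = 1.77

With seepage parallel to the slope and the water table at the surface, the effective normal stress on the slip plane uses the buoyant unit weight γ' = γ_sat − γ_w while the driving shear stress uses γ_sat:
FS = [c' + γ' z cos²β tanφ'] / [γ_sat z sinβ cosβ]
(For c' = 0 this reduces to FS = (γ'/γ_sat)·tanφ'/tanβ.)
γ' = 18.7 − 9.81 = 8.89 kN/m³
Numerator = 0.0 + 8.89·5.2·cos²10.7°·tan35.1° = 0.0 + 8.89·5.2·0.9655·0.7028 = 31.370 kPa
Denominator = 18.7·5.2·sin10.7°·cos10.7° = 18.7·5.2·0.1857·0.9826 = 17.740 kPa
FS = 31.370 / 17.740 = 1.768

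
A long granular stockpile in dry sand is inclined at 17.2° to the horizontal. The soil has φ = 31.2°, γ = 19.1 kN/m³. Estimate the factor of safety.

For a dry cohesionless infinite slope the factor of safety is FS = tanφ / tanβ.
FS = tan31.2° / tan17.2° = 0.6056 / 0.3096 = 1.956

FS = 1.96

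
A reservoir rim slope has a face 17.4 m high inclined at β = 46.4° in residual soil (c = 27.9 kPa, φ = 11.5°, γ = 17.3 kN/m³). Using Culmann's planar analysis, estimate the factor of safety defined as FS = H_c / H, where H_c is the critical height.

FS = 1.46

H_c = (4c/γ) · sinβ cosφ / [1 − cos(β − φ)]
    = (4·27.9/17.3) · sin46.4°·cos11.5° / [1 − cos34.9°]
    = 6.451 · 0.7096 / 0.1798 = 25.45 m
FS = H_c / H = 25.45 / 17.4 = 1.463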